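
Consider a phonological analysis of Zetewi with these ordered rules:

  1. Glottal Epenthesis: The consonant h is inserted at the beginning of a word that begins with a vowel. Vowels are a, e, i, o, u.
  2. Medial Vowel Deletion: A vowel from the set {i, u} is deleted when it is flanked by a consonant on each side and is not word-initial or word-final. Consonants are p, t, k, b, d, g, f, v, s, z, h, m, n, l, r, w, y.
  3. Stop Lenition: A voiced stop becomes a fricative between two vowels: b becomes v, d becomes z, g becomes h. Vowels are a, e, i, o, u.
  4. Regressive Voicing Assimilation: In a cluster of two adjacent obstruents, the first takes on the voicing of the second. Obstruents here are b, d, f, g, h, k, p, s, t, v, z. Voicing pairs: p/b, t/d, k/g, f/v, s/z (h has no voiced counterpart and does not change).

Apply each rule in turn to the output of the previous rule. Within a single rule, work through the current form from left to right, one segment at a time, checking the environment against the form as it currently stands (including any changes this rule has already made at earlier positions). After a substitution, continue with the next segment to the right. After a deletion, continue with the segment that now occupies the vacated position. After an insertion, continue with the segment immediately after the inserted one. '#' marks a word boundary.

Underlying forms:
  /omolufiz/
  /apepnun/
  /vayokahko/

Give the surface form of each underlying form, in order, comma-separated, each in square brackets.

/omolufiz/:
  1 Glottal Epenthesis: [omolufiz] → [homolufiz]
  2 Medial Vowel Deletion: [homolufiz] → [homolfz]
  3 Stop Lenition: no change — [homolfz]
  4 Regressive Voicing Assimilation: [homolfz] → [homolvz]
/apepnun/:
  1 Glottal Epenthesis: [apepnun] → [hapepnun]
  2 Medial Vowel Deletion: [hapepnun] → [hapepnn]
  3 Stop Lenition: no change — [hapepnn]
  4 Regressive Voicing Assimilation: no change — [hapepnn]
/vayokahko/:
  1 Glottal Epenthesis: no change — [vayokahko]
  2 Medial Vowel Deletion: no change — [vayokahko]
  3 Stop Lenition: no change — [vayokahko]
  4 Regressive Voicing Assimilation: no change — [vayokahko]

[homolvz], [hapepnn], [vayokahko]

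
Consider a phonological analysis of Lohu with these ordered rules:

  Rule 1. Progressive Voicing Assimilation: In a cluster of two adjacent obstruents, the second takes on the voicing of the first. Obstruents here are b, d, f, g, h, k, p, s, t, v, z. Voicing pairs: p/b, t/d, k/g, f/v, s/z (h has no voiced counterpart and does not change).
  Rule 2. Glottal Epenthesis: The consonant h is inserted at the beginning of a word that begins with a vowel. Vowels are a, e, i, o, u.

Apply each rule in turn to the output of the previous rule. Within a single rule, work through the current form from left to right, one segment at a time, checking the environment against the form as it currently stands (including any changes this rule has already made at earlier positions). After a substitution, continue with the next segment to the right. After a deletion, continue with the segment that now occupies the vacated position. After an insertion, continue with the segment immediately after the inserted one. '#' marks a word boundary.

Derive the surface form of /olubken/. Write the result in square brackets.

[holubgen]

Rule 1 Progressive Voicing Assimilation: [olubken] → [olubgen]
Rule 2 Glottal Epenthesis: [olubgen] → [holubgen]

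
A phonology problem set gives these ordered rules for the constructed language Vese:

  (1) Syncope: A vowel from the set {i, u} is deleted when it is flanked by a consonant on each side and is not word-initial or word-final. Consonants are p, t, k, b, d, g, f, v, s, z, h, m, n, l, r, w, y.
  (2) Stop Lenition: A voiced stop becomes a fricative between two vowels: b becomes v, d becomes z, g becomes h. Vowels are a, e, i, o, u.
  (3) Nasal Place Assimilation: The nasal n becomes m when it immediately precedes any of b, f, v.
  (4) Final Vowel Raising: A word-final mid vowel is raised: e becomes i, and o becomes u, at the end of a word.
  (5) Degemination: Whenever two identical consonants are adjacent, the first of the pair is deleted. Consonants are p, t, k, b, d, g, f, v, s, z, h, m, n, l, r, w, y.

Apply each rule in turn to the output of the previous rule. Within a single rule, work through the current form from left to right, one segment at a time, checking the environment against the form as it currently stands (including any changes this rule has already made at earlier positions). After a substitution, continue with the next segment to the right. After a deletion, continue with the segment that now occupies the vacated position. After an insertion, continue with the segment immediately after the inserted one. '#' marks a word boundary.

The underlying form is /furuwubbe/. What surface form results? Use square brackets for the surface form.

(1) Syncope: [furuwubbe] → [frwbbe]
(2) Stop Lenition: no change — [frwbbe]
(3) Nasal Place Assimilation: no change — [frwbbe]
(4) Final Vowel Raising: [frwbbe] → [frwbbi]
(5) Degemination: [frwbbi] → [frwbi]

[frwbi]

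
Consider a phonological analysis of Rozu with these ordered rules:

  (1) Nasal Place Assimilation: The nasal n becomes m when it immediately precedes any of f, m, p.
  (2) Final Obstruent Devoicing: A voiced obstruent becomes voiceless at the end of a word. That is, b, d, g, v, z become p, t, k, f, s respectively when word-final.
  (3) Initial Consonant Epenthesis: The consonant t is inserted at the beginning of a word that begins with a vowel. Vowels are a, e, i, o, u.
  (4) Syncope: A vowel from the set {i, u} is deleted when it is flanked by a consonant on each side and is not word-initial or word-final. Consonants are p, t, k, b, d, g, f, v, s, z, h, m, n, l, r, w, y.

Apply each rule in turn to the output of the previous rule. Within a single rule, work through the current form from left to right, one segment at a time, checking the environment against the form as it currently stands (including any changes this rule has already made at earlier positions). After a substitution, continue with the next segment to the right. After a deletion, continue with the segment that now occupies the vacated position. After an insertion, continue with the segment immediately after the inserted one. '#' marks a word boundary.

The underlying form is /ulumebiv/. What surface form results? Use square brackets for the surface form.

(1) Nasal Place Assimilation: no change — [ulumebiv]
(2) Final Obstruent Devoicing: [ulumebiv] → [ulumebif]
(3) Initial Consonant Epenthesis: [ulumebif] → [tulumebif]
(4) Syncope: [tulumebif] → [tlmebf]

[tlmebf]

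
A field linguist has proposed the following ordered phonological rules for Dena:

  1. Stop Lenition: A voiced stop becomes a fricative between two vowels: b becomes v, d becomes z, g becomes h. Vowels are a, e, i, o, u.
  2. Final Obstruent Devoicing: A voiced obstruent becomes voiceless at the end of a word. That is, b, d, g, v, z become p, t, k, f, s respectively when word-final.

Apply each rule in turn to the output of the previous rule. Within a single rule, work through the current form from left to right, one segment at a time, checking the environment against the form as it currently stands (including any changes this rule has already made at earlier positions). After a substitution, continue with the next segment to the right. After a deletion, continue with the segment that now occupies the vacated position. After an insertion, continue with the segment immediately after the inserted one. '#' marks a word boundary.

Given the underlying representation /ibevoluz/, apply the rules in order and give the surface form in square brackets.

1 Stop Lenition: [ibevoluz] → [ivevoluz]
2 Final Obstruent Devoicing: [ivevoluz] → [ivevolus]

[ivevolus]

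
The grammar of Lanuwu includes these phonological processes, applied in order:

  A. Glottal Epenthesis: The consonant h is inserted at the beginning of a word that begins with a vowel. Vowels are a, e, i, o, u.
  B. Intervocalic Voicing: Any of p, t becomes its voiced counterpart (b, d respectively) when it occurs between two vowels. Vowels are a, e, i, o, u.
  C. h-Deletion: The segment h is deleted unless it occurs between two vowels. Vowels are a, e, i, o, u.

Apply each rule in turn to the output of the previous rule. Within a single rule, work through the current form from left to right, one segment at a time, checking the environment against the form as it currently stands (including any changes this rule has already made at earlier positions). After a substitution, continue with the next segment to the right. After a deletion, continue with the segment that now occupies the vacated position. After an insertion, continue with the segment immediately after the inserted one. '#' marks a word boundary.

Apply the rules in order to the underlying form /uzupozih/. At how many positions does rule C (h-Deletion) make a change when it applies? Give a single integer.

2

A Glottal Epenthesis: [uzupozih] → [huzupozih]
B Intervocalic Voicing: [huzupozih] → [huzubozih]
C h-Deletion: [huzubozih] → [uzubozi]
Rule C changed 2 position(s).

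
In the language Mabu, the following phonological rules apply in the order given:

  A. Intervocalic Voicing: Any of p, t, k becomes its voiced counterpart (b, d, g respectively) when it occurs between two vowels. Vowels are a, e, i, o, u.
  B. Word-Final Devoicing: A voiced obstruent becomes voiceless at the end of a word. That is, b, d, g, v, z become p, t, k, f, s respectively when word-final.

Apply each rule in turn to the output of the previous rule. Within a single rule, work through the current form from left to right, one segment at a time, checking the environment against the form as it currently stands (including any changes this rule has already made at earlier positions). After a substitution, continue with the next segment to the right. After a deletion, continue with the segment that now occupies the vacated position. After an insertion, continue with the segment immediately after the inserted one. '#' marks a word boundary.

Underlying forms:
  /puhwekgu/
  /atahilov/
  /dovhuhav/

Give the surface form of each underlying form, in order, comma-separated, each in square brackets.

[puhwekgu], [adahilof], [dovhuhaf]

/puhwekgu/:
  A Intervocalic Voicing: no change — [puhwekgu]
  B Word-Final Devoicing: no change — [puhwekgu]
/atahilov/:
  A Intervocalic Voicing: [atahilov] → [adahilov]
  B Word-Final Devoicing: [adahilov] → [adahilof]
/dovhuhav/:
  A Intervocalic Voicing: no change — [dovhuhav]
  B Word-Final Devoicing: [dovhuhav] → [dovhuhaf]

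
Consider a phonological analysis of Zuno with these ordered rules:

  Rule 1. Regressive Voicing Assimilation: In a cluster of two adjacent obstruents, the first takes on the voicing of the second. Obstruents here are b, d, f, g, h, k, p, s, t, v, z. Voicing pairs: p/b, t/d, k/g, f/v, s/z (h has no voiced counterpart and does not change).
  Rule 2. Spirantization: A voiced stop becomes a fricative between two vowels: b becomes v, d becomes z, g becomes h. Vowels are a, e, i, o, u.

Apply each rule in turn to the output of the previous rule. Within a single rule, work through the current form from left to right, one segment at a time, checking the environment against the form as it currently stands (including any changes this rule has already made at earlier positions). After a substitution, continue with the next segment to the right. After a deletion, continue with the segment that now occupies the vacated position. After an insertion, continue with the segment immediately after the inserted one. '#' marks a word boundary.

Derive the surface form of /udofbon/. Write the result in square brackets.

Rule 1 Regressive Voicing Assimilation: [udofbon] → [udovbon]
Rule 2 Spirantization: [udovbon] → [uzovbon]

[uzovbon]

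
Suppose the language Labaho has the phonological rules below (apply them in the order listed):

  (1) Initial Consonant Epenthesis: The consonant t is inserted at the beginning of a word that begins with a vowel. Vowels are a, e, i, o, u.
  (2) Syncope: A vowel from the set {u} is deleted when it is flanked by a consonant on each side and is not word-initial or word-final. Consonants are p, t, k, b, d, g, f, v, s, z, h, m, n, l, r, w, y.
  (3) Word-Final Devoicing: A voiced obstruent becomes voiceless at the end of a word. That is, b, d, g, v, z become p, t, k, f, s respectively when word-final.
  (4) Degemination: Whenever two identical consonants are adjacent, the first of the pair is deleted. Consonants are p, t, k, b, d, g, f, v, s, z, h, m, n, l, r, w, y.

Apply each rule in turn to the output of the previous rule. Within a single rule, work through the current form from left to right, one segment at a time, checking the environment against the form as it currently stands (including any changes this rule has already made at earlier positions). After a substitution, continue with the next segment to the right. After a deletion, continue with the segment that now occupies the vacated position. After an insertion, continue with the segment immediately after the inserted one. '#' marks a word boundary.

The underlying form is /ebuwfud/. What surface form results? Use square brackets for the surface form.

(1) Initial Consonant Epenthesis: [ebuwfud] → [tebuwfud]
(2) Syncope: [tebuwfud] → [tebwfd]
(3) Word-Final Devoicing: [tebwfd] → [tebwft]
(4) Degemination: no change — [tebwft]

[tebwft]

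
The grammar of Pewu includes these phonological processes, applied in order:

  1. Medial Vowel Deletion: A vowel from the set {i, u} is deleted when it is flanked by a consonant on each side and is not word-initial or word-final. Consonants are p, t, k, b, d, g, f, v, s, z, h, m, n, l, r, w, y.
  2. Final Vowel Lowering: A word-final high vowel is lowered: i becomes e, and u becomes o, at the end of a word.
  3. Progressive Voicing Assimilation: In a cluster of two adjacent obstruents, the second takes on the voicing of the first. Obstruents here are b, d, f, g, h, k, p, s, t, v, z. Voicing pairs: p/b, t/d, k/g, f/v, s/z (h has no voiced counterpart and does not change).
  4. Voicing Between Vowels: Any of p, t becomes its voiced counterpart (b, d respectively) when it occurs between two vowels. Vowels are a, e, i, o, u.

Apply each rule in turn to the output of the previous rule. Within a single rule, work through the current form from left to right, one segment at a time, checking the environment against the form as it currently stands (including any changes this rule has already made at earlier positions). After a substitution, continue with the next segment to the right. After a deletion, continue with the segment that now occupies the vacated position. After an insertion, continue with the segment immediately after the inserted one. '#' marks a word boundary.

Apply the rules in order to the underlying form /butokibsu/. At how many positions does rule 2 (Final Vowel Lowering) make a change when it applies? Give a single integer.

1 Medial Vowel Deletion: [butokibsu] → [btokbsu]
2 Final Vowel Lowering: [btokbsu] → [btokbso]
3 Progressive Voicing Assimilation: [btokbso] → [bdokpso]
4 Voicing Between Vowels: no change — [bdokpso]
Rule 2 changed 1 position(s).

1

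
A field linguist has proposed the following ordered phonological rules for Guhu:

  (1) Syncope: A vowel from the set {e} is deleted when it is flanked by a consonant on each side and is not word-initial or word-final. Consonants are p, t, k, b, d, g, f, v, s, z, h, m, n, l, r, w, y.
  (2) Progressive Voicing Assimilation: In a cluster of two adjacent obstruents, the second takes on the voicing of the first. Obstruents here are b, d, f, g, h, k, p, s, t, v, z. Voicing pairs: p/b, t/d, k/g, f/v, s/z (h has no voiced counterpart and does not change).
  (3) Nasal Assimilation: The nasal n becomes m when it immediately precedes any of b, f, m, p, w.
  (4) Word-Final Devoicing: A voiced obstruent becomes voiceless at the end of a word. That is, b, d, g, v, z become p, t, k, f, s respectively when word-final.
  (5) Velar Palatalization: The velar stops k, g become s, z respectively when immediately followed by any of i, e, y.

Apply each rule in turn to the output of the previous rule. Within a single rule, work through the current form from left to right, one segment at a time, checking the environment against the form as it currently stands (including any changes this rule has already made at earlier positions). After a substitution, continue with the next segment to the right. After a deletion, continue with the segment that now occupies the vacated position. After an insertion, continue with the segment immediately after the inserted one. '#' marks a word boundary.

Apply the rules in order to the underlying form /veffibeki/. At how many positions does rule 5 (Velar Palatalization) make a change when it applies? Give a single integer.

(1) Syncope: [veffibeki] → [vffibki]
(2) Progressive Voicing Assimilation: [vffibki] → [vvvibgi]
(3) Nasal Assimilation: no change — [vvvibgi]
(4) Word-Final Devoicing: no change — [vvvibgi]
(5) Velar Palatalization: [vvvibgi] → [vvvibzi]
Rule 5 changed 1 position(s).

1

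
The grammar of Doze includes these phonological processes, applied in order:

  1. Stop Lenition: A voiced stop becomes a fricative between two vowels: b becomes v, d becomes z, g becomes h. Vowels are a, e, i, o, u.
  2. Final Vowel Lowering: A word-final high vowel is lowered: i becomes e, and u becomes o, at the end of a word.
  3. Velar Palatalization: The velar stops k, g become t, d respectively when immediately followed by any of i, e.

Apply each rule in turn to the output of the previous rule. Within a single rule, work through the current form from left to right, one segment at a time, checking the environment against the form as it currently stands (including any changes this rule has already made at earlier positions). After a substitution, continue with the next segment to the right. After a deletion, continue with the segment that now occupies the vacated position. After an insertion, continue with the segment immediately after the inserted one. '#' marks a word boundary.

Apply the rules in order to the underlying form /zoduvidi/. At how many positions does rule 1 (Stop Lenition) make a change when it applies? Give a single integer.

1 Stop Lenition: [zoduvidi] → [zozuvizi]
2 Final Vowel Lowering: [zozuvizi] → [zozuvize]
3 Velar Palatalization: no change — [zozuvize]
Rule 1 changed 2 position(s).

2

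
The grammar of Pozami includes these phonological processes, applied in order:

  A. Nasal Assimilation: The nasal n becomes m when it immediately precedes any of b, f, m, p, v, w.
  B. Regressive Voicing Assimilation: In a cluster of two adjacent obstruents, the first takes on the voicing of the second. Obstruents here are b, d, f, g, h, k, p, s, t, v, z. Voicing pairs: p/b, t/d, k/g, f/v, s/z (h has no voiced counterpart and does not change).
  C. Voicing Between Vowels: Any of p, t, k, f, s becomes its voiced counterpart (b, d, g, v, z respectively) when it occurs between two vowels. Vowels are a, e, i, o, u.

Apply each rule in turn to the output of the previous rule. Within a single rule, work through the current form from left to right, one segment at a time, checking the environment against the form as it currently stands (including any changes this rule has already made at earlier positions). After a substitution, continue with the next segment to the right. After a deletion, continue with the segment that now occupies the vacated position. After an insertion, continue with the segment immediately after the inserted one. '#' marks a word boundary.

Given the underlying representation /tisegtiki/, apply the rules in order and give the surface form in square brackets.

A Nasal Assimilation: no change — [tisegtiki]
B Regressive Voicing Assimilation: [tisegtiki] → [tisektiki]
C Voicing Between Vowels: [tisektiki] → [tizektigi]

[tizektigi]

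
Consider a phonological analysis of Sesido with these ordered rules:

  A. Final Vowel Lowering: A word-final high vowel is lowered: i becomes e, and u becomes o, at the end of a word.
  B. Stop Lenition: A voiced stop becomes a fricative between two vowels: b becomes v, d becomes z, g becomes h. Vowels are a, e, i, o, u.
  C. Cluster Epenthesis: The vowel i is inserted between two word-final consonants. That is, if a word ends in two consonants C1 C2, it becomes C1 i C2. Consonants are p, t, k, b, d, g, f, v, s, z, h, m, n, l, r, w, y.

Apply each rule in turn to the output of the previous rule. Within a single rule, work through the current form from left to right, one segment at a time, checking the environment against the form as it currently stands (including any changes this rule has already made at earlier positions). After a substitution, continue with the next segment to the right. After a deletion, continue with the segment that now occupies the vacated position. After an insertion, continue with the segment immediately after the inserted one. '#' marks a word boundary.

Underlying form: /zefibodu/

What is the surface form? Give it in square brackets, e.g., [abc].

A Final Vowel Lowering: [zefibodu] → [zefibodo]
B Stop Lenition: [zefibodo] → [zefivozo]
C Cluster Epenthesis: no change — [zefivozo]

[zefivozo]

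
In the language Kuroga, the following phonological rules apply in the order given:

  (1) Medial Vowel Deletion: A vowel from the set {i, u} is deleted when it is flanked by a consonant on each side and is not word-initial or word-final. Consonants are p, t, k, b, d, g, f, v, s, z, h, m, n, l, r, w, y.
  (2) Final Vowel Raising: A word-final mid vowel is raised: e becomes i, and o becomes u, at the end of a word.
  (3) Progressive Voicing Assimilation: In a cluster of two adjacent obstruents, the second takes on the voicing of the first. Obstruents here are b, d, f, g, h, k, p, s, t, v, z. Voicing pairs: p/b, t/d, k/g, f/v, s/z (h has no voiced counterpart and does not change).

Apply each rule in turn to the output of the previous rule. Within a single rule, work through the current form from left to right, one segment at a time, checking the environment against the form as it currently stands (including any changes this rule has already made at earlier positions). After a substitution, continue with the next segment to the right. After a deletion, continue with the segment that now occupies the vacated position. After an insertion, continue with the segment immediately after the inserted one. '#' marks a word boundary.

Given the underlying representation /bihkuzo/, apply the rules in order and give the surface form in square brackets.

(1) Medial Vowel Deletion: [bihkuzo] → [bhkzo]
(2) Final Vowel Raising: [bhkzo] → [bhkzu]
(3) Progressive Voicing Assimilation: [bhkzu] → [bhksu]

[bhksu]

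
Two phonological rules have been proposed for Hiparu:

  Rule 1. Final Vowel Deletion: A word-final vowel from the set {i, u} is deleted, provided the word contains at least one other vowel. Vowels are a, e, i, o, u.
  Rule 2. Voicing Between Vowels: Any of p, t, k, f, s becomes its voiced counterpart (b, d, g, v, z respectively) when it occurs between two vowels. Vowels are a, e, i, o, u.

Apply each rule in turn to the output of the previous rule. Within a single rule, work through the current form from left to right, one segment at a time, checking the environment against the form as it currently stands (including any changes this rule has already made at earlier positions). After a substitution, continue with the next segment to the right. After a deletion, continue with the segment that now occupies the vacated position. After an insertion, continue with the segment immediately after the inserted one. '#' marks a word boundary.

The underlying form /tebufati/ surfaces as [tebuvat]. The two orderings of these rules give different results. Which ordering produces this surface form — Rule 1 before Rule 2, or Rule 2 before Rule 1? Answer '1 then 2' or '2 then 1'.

Order 1 then 2:
  1 Final Vowel Deletion: [tebufati] → [tebufat]
  2 Voicing Between Vowels: [tebufat] → [tebuvat]
  result: [tebuvat]
Order 2 then 1:
  2 Voicing Between Vowels: [tebufati] → [tebuvadi]
  1 Final Vowel Deletion: [tebuvadi] → [tebuvad]
  result: [tebuvad]

1 then 2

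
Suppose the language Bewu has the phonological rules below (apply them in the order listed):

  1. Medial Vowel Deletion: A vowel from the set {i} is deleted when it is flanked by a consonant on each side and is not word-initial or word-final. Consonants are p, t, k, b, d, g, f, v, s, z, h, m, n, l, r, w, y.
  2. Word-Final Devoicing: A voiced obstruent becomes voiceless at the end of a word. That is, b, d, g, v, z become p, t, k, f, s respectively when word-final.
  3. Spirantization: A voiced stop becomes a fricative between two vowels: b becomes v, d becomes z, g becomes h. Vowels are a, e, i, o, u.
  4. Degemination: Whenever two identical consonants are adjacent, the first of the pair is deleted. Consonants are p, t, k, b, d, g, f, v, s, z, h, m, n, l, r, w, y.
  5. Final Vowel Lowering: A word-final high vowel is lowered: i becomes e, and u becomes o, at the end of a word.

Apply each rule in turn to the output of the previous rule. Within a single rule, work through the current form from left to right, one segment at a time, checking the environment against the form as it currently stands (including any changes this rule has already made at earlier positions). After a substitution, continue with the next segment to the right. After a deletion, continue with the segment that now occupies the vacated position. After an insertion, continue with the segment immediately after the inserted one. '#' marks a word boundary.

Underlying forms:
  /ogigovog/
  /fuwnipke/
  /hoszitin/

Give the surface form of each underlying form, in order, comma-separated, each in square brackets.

/ogigovog/:
  1 Medial Vowel Deletion: [ogigovog] → [oggovog]
  2 Word-Final Devoicing: [oggovog] → [oggovok]
  3 Spirantization: no change — [oggovok]
  4 Degemination: [oggovok] → [ogovok]
  5 Final Vowel Lowering: no change — [ogovok]
/fuwnipke/:
  1 Medial Vowel Deletion: [fuwnipke] → [fuwnpke]
  2 Word-Final Devoicing: no change — [fuwnpke]
  3 Spirantization: no change — [fuwnpke]
  4 Degemination: no change — [fuwnpke]
  5 Final Vowel Lowering: no change — [fuwnpke]
/hoszitin/:
  1 Medial Vowel Deletion: [hoszitin] → [hosztn]
  2 Word-Final Devoicing: no change — [hosztn]
  3 Spirantization: no change — [hosztn]
  4 Degemination: no change — [hosztn]
  5 Final Vowel Lowering: no change — [hosztn]

[ogovok], [fuwnpke], [hosztn]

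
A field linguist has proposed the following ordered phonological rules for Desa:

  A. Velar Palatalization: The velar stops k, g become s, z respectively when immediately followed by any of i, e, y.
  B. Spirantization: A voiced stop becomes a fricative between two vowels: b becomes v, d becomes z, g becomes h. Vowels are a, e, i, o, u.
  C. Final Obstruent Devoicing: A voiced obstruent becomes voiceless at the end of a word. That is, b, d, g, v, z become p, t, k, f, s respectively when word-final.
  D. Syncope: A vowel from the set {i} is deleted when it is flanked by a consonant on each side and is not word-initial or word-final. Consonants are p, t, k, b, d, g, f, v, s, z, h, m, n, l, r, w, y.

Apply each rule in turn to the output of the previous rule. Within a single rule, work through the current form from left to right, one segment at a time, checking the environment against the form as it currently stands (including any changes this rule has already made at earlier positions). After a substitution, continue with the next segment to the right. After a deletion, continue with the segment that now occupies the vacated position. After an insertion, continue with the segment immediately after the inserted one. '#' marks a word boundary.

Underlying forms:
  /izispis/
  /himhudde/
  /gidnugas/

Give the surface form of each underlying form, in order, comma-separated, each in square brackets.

[izsps], [hmhudde], [zdnuhas]

/izispis/:
  A Velar Palatalization: no change — [izispis]
  B Spirantization: no change — [izispis]
  C Final Obstruent Devoicing: no change — [izispis]
  D Syncope: [izispis] → [izsps]
/himhudde/:
  A Velar Palatalization: no change — [himhudde]
  B Spirantization: no change — [himhudde]
  C Final Obstruent Devoicing: no change — [himhudde]
  D Syncope: [himhudde] → [hmhudde]
/gidnugas/:
  A Velar Palatalization: [gidnugas] → [zidnugas]
  B Spirantization: [zidnugas] → [zidnuhas]
  C Final Obstruent Devoicing: no change — [zidnuhas]
  D Syncope: [zidnuhas] → [zdnuhas]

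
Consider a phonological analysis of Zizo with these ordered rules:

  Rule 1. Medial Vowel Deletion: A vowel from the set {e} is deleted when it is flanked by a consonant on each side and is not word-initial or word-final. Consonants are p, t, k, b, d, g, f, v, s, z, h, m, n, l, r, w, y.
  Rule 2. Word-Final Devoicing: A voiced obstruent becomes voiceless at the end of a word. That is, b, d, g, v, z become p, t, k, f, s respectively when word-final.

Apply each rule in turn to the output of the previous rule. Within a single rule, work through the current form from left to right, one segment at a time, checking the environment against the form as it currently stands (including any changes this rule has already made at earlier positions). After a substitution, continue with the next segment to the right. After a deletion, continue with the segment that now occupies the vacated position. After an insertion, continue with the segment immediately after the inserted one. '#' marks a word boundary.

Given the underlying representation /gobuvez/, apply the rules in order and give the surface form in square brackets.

Rule 1 Medial Vowel Deletion: [gobuvez] → [gobuvz]
Rule 2 Word-Final Devoicing: [gobuvz] → [gobuvs]

[gobuvs]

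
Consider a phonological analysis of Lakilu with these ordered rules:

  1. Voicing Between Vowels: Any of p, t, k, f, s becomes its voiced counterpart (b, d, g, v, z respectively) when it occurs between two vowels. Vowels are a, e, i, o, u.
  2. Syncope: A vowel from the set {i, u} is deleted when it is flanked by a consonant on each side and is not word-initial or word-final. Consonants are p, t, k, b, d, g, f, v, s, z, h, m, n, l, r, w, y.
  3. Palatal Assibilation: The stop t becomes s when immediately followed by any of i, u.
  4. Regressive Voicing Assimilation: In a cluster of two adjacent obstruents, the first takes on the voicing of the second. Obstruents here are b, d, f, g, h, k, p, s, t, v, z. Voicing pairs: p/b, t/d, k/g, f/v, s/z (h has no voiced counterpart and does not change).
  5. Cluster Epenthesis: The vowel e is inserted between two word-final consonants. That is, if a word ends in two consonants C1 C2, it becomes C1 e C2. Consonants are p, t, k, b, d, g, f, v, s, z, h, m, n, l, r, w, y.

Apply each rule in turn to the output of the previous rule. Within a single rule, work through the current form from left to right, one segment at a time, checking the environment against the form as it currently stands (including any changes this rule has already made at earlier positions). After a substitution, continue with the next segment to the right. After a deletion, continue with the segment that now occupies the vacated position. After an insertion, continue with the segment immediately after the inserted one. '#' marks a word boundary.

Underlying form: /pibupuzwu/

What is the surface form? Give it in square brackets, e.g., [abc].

1 Voicing Between Vowels: [pibupuzwu] → [pibubuzwu]
2 Syncope: [pibubuzwu] → [pbbzwu]
3 Palatal Assibilation: no change — [pbbzwu]
4 Regressive Voicing Assimilation: [pbbzwu] → [bbbzwu]
5 Cluster Epenthesis: no change — [bbbzwu]

[bbbzwu]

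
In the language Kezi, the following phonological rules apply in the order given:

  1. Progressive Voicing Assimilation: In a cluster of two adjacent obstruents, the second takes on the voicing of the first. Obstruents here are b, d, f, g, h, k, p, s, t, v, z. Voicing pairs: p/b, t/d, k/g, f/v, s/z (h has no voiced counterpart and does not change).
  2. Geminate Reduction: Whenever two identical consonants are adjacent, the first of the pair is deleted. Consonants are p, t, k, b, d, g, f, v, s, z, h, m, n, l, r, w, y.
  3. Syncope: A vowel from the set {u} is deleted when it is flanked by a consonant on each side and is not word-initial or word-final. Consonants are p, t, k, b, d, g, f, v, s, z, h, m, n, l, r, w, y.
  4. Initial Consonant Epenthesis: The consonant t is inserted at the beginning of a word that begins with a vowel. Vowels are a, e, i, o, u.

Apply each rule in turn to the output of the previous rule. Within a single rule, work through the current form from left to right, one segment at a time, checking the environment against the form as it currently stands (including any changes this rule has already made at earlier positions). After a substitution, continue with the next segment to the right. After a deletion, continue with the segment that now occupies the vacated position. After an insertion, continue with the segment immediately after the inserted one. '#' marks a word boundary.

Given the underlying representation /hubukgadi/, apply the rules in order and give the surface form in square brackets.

1 Progressive Voicing Assimilation: [hubukgadi] → [hubukkadi]
2 Geminate Reduction: [hubukkadi] → [hubukadi]
3 Syncope: [hubukadi] → [hbkadi]
4 Initial Consonant Epenthesis: no change — [hbkadi]

[hbkadi]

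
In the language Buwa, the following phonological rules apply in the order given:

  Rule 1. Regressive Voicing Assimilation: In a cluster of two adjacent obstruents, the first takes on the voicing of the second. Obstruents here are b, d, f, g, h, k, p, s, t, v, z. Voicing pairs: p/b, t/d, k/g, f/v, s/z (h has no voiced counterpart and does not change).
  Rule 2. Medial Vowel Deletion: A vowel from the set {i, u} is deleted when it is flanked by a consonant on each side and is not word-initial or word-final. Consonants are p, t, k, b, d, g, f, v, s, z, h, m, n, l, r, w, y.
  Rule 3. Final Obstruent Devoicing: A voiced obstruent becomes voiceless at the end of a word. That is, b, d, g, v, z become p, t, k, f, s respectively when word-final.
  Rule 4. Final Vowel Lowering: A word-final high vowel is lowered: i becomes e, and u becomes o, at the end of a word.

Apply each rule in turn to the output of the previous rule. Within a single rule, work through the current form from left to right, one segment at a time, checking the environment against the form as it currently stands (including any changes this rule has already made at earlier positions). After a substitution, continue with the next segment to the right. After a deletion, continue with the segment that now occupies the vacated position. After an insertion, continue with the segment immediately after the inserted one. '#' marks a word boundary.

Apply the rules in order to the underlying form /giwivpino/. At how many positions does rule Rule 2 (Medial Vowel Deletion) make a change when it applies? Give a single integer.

3

Rule 1 Regressive Voicing Assimilation: [giwivpino] → [giwifpino]
Rule 2 Medial Vowel Deletion: [giwifpino] → [gwfpno]
Rule 3 Final Obstruent Devoicing: no change — [gwfpno]
Rule 4 Final Vowel Lowering: no change — [gwfpno]
Rule Rule 2 changed 3 position(s).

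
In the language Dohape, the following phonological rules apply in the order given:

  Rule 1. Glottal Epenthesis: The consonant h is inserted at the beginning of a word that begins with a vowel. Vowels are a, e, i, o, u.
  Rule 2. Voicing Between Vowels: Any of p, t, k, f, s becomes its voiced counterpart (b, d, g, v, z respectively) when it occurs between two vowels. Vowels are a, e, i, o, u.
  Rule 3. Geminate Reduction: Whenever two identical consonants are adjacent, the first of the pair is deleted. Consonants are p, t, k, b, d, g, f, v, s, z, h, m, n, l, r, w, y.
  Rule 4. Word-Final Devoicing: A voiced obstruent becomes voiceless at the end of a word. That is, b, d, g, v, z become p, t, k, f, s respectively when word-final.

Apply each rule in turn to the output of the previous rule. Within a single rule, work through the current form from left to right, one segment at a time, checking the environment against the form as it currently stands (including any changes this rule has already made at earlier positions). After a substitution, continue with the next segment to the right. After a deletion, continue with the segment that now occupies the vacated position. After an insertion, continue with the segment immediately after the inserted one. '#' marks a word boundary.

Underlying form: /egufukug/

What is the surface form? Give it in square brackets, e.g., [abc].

Rule 1 Glottal Epenthesis: [egufukug] → [hegufukug]
Rule 2 Voicing Between Vowels: [hegufukug] → [heguvugug]
Rule 3 Geminate Reduction: no change — [heguvugug]
Rule 4 Word-Final Devoicing: [heguvugug] → [heguvuguk]

[heguvuguk]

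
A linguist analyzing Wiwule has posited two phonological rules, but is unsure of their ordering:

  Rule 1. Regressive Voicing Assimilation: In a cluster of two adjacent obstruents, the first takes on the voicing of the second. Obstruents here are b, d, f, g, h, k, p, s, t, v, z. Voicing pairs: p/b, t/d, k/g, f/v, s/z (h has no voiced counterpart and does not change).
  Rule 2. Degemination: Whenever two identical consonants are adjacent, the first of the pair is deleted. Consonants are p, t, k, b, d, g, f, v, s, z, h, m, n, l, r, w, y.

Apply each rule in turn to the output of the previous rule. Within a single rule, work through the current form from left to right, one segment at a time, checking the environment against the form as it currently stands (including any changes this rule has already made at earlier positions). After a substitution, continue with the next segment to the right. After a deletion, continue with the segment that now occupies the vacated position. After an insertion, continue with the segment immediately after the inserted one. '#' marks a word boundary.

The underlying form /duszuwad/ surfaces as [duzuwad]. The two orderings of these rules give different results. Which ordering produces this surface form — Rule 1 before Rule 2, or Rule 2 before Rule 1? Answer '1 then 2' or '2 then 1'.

Order 1 then 2:
  1 Regressive Voicing Assimilation: [duszuwad] → [duzzuwad]
  2 Degemination: [duzzuwad] → [duzuwad]
  result: [duzuwad]
Order 2 then 1:
  2 Degemination: no change — [duszuwad]
  1 Regressive Voicing Assimilation: [duszuwad] → [duzzuwad]
  result: [duzzuwad]

1 then 2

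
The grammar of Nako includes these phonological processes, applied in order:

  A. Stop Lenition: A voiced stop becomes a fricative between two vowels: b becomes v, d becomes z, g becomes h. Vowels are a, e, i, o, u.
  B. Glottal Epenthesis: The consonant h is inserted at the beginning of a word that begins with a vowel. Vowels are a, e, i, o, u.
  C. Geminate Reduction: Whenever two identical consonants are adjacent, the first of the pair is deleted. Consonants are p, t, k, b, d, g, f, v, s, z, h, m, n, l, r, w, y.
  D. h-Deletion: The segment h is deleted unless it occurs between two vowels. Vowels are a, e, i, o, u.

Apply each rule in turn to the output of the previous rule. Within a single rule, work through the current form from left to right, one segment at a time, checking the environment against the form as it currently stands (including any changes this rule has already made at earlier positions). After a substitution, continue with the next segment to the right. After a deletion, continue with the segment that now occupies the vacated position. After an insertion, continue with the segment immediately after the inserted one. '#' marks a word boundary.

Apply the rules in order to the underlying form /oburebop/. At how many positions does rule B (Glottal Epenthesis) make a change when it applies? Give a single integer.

A Stop Lenition: [oburebop] → [ovurevop]
B Glottal Epenthesis: [ovurevop] → [hovurevop]
C Geminate Reduction: no change — [hovurevop]
D h-Deletion: [hovurevop] → [ovurevop]
Rule B changed 1 position(s).

1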